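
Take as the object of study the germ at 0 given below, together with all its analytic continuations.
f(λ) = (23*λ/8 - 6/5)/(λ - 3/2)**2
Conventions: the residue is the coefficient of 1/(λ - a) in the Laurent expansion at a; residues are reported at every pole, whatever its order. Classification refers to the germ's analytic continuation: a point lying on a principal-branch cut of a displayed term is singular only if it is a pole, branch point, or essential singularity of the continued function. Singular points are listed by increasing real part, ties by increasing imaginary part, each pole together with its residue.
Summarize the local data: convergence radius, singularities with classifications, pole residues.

Denominator factor (λ - 3/2)^2: pole of order 2 at 3/2, modulus 3/2.
The radius of convergence is the smallest modulus among the singular points: 3/2.
At the order-2 pole 3/2 set g(λ) = (λ - (3/2))^2*f(λ) = 23*λ/8 - 6/5.
Order-2 pole: residue = g'(a); g'(3/2) = 23/8, so the residue is 23/8.

Radius of convergence at 0: 3/2.
At 3/2: a pole of order 2; residue 23/8.


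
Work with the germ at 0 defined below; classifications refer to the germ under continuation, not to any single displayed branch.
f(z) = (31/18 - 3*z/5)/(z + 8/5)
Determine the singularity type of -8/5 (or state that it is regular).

The denominator factor z + 8/5 vanishes at -8/5 and appears to the power 1; the numerator there equals 1207/450, nonzero, and no other factor vanishes.
Hence a pole whose order is the multiplicity, 1.

The point is a pole of order 1.


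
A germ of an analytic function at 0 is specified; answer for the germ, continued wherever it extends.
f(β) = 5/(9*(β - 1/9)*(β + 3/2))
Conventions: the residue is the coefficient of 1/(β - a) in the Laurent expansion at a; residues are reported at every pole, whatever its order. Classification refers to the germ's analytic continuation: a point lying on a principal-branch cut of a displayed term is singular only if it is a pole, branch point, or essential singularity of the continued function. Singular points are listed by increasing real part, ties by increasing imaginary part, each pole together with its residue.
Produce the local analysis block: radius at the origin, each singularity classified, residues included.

Radius of convergence at 0: 1/9.
At -3/2: a pole of order 1; residue -10/29.
At 1/9: a pole of order 1; residue 10/29.

Denominator factor (β - 1/9): pole of order 1 at 1/9, modulus 1/9.
Denominator factor (β + 3/2): pole of order 1 at -3/2, modulus 3/2.
The radius of convergence is the smallest modulus among the singular points: 1/9.
At the order-1 pole -3/2 set g(β) = (β - (-3/2))*f(β) = 5/(9*(β - 1/9)).
Simple pole: residue = g(a) at a = -3/2, which is -10/29.
At the order-1 pole 1/9 set g(β) = (β - (1/9))*f(β) = 5/(9*(β + 3/2)).
Simple pole: residue = g(a) at a = 1/9, which is 10/29.
List the singular points by increasing real part (a conjugate pair: the negative imaginary part first).


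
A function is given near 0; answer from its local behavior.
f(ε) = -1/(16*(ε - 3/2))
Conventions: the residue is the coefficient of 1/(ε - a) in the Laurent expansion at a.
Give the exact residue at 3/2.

At the order-1 pole 3/2 set g(ε) = (ε - (3/2))*f(ε) = -1/16.
Simple pole: residue = g(a) at a = 3/2, which is -1/16.

The residue is -1/16.


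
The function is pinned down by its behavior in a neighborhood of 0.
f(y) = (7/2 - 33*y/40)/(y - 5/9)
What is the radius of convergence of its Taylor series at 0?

Denominator factor (y - 5/9): pole of order 1 at 5/9, modulus 5/9.
The radius of convergence is the smallest modulus among the singular points: 5/9.

The radius of convergence is 5/9.


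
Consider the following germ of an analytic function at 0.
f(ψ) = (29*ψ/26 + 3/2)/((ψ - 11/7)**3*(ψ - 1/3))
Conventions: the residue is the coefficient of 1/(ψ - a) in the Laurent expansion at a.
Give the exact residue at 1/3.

The residue is -225351/228488.

At the order-1 pole 1/3 set g(ψ) = (ψ - (1/3))*f(ψ) = (29*ψ/26 + 3/2)/(ψ - 11/7)**3.
Simple pole: residue = g(a) at a = 1/3, which is -225351/228488.


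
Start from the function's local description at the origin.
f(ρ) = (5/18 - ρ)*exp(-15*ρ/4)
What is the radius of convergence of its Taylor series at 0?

The radius of convergence is infinite.

The factor exp(-15*ρ/4) is entire and contributes no finite singular point.
The polynomial part has no poles.
No finite singular points: the Taylor series at 0 converges everywhere.


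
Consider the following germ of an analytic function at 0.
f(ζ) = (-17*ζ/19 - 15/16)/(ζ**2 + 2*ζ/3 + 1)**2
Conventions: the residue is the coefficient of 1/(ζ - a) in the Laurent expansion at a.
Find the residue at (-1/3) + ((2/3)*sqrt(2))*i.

The residue is ((5247/38912)*sqrt(2))*i.

The factor ζ**2 + 2*ζ/3 + 1 splits as (ζ - a)(ζ - a') with a = (-1/3) + ((2/3)*sqrt(2))*i, a' = (-1/3) - ((2/3)*sqrt(2))*i. At the order-2 pole a set g(ζ) = (ζ - a)^2*f(ζ) = [-17*ζ/19 - 15/16] / (ζ - a')^2.
Order-2 pole: residue = g'(a); g'((-1/3) + ((2/3)*sqrt(2))*i) = ((5247/38912)*sqrt(2))*i, so the residue is ((5247/38912)*sqrt(2))*i.


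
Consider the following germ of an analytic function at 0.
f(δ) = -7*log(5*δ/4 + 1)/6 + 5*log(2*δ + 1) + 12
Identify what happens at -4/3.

The point is a regular point.

There is no denominator, hence no pole anywhere.
Branch term log(1 - δ/(-1/2)): argument at -4/3 is -5/3, nonzero, so -4/3 is not its branch point (a point on a principal cut is still regular for the continued germ).
Branch term log(1 - δ/(-4/5)): argument at -4/3 is -2/3, nonzero, so -4/3 is not its branch point (a point on a principal cut is still regular for the continued germ).
So the germ continues analytically to -4/3.


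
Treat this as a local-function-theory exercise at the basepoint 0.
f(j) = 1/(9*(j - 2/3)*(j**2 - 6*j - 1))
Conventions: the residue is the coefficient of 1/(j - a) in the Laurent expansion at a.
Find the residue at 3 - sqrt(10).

The factor j**2 - 6*j - 1 splits as (j - a)(j - a') with a = 3 - sqrt(10), a' = 3 + sqrt(10). At the order-1 pole a set g(j) = (j - a)*f(j) = [1/(9*(j - 2/3))] / (j - a').
Simple pole: residue = g(a) at a = 3 - sqrt(10), which is 1/82 + (7/2460)*sqrt(10).

The residue is 1/82 + (7/2460)*sqrt(10).


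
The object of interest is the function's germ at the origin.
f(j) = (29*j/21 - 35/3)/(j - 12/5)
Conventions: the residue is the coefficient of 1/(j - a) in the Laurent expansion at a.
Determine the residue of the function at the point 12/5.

The residue is -877/105.

At the order-1 pole 12/5 set g(j) = (j - (12/5))*f(j) = 29*j/21 - 35/3.
Simple pole: residue = g(a) at a = 12/5, which is -877/105.


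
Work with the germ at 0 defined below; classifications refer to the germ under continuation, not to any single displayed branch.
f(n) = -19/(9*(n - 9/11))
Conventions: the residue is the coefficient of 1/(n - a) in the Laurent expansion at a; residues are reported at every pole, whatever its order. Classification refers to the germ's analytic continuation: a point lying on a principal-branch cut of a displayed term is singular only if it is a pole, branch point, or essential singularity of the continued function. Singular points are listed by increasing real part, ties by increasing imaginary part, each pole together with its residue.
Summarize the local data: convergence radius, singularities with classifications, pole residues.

Radius of convergence at 0: 9/11.
At 9/11: a pole of order 1; residue -19/9.

Denominator factor (n - 9/11): pole of order 1 at 9/11, modulus 9/11.
The radius of convergence is the smallest modulus among the singular points: 9/11.
At the order-1 pole 9/11 set g(n) = (n - (9/11))*f(n) = -19/9.
Simple pole: residue = g(a) at a = 9/11, which is -19/9.


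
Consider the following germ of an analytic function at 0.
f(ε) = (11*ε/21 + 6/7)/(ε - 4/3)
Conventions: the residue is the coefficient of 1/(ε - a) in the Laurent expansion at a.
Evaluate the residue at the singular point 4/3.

The residue is 14/9.

At the order-1 pole 4/3 set g(ε) = (ε - (4/3))*f(ε) = 11*ε/21 + 6/7.
Simple pole: residue = g(a) at a = 4/3, which is 14/9.


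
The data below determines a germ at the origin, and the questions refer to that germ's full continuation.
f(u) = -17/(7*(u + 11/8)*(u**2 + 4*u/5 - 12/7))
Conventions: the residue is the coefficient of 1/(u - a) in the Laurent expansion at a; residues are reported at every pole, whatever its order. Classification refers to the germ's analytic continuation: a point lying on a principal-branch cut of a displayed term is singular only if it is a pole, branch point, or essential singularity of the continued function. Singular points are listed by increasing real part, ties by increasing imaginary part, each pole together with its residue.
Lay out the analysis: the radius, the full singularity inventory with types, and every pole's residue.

Radius of convergence at 0: -2/5 + (2/35)*sqrt(574).
At -2/5 - (2/35)*sqrt(574): a pole of order 1; residue -2720/2069 - (3315/84829)*sqrt(574).
At -11/8: a pole of order 1; residue 5440/2069.
At -2/5 + (2/35)*sqrt(574): a pole of order 1; residue -2720/2069 + (3315/84829)*sqrt(574).

Denominator factor (u**2 + 4*u/5 - 12/7): discriminant 1312/175, real irrational roots -2/5 + (2/35)*sqrt(574) and -2/5 - (2/35)*sqrt(574); poles of order 1, moduli -2/5 + (2/35)*sqrt(574) and 2/5 + (2/35)*sqrt(574).
Denominator factor (u + 11/8): pole of order 1 at -11/8, modulus 11/8.
The radius of convergence is the smallest modulus among the singular points: -2/5 + (2/35)*sqrt(574).
The factor u**2 + 4*u/5 - 12/7 splits as (u - a)(u - a') with a = -2/5 - (2/35)*sqrt(574), a' = -2/5 + (2/35)*sqrt(574). At the order-1 pole a set g(u) = (u - a)*f(u) = [-17/(7*(u + 11/8))] / (u - a').
Simple pole: residue = g(a) at a = -2/5 - (2/35)*sqrt(574), which is -2720/2069 - (3315/84829)*sqrt(574).
At the order-1 pole -11/8 set g(u) = (u - (-11/8))*f(u) = -17/(7*(u**2 + 4*u/5 - 12/7)).
Simple pole: residue = g(a) at a = -11/8, which is 5440/2069.
The factor u**2 + 4*u/5 - 12/7 splits as (u - a)(u - a') with a = -2/5 + (2/35)*sqrt(574), a' = -2/5 - (2/35)*sqrt(574). At the order-1 pole a set g(u) = (u - a)*f(u) = [-17/(7*(u + 11/8))] / (u - a').
Simple pole: residue = g(a) at a = -2/5 + (2/35)*sqrt(574), which is -2720/2069 + (3315/84829)*sqrt(574).
List the singular points by increasing real part (a conjugate pair: the negative imaginary part first).


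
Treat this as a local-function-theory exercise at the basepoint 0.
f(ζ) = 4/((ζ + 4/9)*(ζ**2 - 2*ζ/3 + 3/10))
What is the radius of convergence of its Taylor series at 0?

The radius of convergence is 4/9.

Denominator factor (ζ**2 - 2*ζ/3 + 3/10): discriminant -34/45, complex-conjugate roots (1/3) + ((1/30)*sqrt(170))*i and (1/3) - ((1/30)*sqrt(170))*i; poles of order 1, moduli (1/10)*sqrt(30) and (1/10)*sqrt(30).
Denominator factor (ζ + 4/9): pole of order 1 at -4/9, modulus 4/9.
The radius of convergence is the smallest modulus among the singular points: 4/9.


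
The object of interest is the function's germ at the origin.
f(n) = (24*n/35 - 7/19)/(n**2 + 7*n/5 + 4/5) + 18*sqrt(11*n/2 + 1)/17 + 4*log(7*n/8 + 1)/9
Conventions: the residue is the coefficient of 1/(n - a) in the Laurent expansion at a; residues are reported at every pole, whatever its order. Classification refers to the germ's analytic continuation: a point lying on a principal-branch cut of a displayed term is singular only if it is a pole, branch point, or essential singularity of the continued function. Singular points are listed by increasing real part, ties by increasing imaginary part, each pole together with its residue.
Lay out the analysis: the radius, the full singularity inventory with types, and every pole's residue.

Denominator factor (n**2 + 7*n/5 + 4/5): discriminant -31/25, complex-conjugate roots (-7/10) + ((1/10)*sqrt(31))*i and (-7/10) - ((1/10)*sqrt(31))*i; poles of order 1, moduli (2/5)*sqrt(5) and (2/5)*sqrt(5).
Branch term (18/17)*sqrt(1 - n/(-2/11)): its argument vanishes at n = -2/11, a square-root branch point, modulus 2/11.
Branch term (4/9)*log(1 - n/(-8/7)): its argument vanishes at n = -8/7, a logarithmic branch point, modulus 8/7.
The radius of convergence is the smallest modulus among the singular points: 2/11.
The branch terms are analytic at (-7/10) - ((1/10)*sqrt(31))*i and contribute nothing to the residue; only the rational part matters.
The factor n**2 + 7*n/5 + 4/5 splits as (n - a)(n - a') with a = (-7/10) - ((1/10)*sqrt(31))*i, a' = (-7/10) + ((1/10)*sqrt(31))*i. At the order-1 pole a set g(n) = (n - a)*(rational part) = [24*n/35 - 7/19] / (n - a').
Simple pole: residue = g(a) at a = (-7/10) - ((1/10)*sqrt(31))*i, which is (12/35) - ((13/95)*sqrt(31))*i.
The branch terms are analytic at (-7/10) + ((1/10)*sqrt(31))*i and contribute nothing to the residue; only the rational part matters.
The factor n**2 + 7*n/5 + 4/5 splits as (n - a)(n - a') with a = (-7/10) + ((1/10)*sqrt(31))*i, a' = (-7/10) - ((1/10)*sqrt(31))*i. At the order-1 pole a set g(n) = (n - a)*(rational part) = [24*n/35 - 7/19] / (n - a').
Simple pole: residue = g(a) at a = (-7/10) + ((1/10)*sqrt(31))*i, which is (12/35) + ((13/95)*sqrt(31))*i.
List the singular points by increasing real part (a conjugate pair: the negative imaginary part first).

Radius of convergence at 0: 2/11.
At -8/7: a logarithmic branch point.
At (-7/10) - ((1/10)*sqrt(31))*i: a pole of order 1; residue (12/35) - ((13/95)*sqrt(31))*i.
At (-7/10) + ((1/10)*sqrt(31))*i: a pole of order 1; residue (12/35) + ((13/95)*sqrt(31))*i.
At -2/11: an algebraic (square-root) branch point.


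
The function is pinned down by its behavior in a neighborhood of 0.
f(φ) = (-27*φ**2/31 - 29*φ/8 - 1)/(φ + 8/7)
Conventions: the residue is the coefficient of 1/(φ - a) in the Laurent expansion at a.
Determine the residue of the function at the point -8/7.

At the order-1 pole -8/7 set g(φ) = (φ - (-8/7))*f(φ) = -27*φ**2/31 - 29*φ/8 - 1.
Simple pole: residue = g(a) at a = -8/7, which is 3046/1519.

The residue is 3046/1519.


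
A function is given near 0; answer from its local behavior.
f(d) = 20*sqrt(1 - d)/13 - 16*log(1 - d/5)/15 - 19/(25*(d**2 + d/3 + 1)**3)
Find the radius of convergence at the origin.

The radius of convergence is 1.

Denominator factor (d**2 + d/3 + 1)^3: discriminant -35/9, complex-conjugate roots (-1/6) + ((1/6)*sqrt(35))*i and (-1/6) - ((1/6)*sqrt(35))*i; poles of order 3, moduli 1 and 1.
Branch term (20/13)*sqrt(1 - d/(1)): its argument vanishes at d = 1, a square-root branch point, modulus 1.
Branch term (-16/15)*log(1 - d/(5)): its argument vanishes at d = 5, a logarithmic branch point, modulus 5.
The radius of convergence is the smallest modulus among the singular points: 1.


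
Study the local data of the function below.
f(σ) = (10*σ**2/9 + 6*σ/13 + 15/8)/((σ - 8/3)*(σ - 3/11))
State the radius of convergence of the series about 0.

Denominator factor (σ - 8/3): pole of order 1 at 8/3, modulus 8/3.
Denominator factor (σ - 3/11): pole of order 1 at 3/11, modulus 3/11.
The radius of convergence is the smallest modulus among the singular points: 3/11.

The radius of convergence is 3/11.


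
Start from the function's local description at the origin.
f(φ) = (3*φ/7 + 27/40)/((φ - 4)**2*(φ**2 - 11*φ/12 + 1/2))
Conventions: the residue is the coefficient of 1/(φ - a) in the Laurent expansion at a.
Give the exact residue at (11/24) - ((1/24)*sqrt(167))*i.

The factor φ**2 - 11*φ/12 + 1/2 splits as (φ - a)(φ - a') with a = (11/24) - ((1/24)*sqrt(167))*i, a' = (11/24) + ((1/24)*sqrt(167))*i. At the order-1 pole a set g(φ) = (φ - a)*f(φ) = [(3*φ/7 + 27/40)/(φ - 4)**2] / (φ - a').
Simple pole: residue = g(a) at a = (11/24) - ((1/24)*sqrt(167))*i, which is (23031/664048) + ((2370303/554480080)*sqrt(167))*i.

The residue is (23031/664048) + ((2370303/554480080)*sqrt(167))*i.


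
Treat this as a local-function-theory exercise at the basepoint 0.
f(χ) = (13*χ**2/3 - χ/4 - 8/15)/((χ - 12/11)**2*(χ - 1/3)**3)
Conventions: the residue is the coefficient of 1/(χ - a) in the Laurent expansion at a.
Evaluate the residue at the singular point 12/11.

At the order-2 pole 12/11 set g(χ) = (χ - (12/11))^2*f(χ) = (13*χ**2/3 - χ/4 - 8/15)/(χ - 1/3)**3.
Order-2 pole: residue = g'(a); g'(12/11) = -144202113/7812500, so the residue is -144202113/7812500.

The residue is -144202113/7812500.


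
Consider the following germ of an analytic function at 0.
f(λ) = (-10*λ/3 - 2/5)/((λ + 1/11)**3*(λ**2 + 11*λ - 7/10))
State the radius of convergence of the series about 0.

Denominator factor (λ**2 + 11*λ - 7/10): discriminant 619/5, real irrational roots -11/2 + (1/10)*sqrt(3095) and -11/2 - (1/10)*sqrt(3095); poles of order 1, moduli -11/2 + (1/10)*sqrt(3095) and 11/2 + (1/10)*sqrt(3095).
Denominator factor (λ + 1/11)^3: pole of order 3 at -1/11, modulus 1/11.
The radius of convergence is the smallest modulus among the singular points: -11/2 + (1/10)*sqrt(3095).

The radius of convergence is -11/2 + (1/10)*sqrt(3095).


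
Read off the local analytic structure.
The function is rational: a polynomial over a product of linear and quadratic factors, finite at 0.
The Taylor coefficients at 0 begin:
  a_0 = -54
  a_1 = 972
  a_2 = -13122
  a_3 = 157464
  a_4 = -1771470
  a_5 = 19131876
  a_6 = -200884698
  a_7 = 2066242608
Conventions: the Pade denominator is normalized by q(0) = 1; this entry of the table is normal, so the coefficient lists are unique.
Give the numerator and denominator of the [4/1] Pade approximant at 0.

Taylor coefficients needed (read off): a_0 = -54, a_1 = 972, a_2 = -13122, a_3 = 157464, a_4 = -1771470, a_5 = 19131876.
Write the denominator as Q(x) = 1 + q1*x. Requiring Q*f - P = O(x^6) with deg P <= 4 kills the coefficients of x^5..x^5 in Q*f:
  x^5: a_5 + q1*a_4 = 0, i.e. 19131876 + (-1771470)*q1 = 0.
Solving this linear system: q1 = 54/5.
The numerator is Q*f truncated at degree 4: P0 = a_0 = -54; P1 = a_1 + q1*a_0 = 1944/5; P2 = a_2 + q1*a_1 = -13122/5; P3 = a_3 + q1*a_2 = 78732/5; P4 = a_4 + q1*a_3 = -354294/5.

The Pade approximant has numerator coefficients [-54, 1944/5, -13122/5, 78732/5, -354294/5]; denominator coefficients [1, 54/5].


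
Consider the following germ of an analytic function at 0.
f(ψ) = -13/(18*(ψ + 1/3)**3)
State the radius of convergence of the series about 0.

The radius of convergence is 1/3.

Denominator factor (ψ + 1/3)^3: pole of order 3 at -1/3, modulus 1/3.
The radius of convergence is the smallest modulus among the singular points: 1/3.


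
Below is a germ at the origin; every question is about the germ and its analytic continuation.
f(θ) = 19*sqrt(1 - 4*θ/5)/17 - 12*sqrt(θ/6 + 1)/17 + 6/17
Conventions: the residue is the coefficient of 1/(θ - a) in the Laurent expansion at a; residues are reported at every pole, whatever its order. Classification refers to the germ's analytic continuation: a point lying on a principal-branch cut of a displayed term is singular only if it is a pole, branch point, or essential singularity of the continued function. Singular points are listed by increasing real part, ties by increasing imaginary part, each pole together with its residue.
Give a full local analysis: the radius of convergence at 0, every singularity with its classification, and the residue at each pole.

Radius of convergence at 0: 5/4.
At -6: an algebraic (square-root) branch point.
At 5/4: an algebraic (square-root) branch point.

Branch term (19/17)*sqrt(1 - θ/(5/4)): its argument vanishes at θ = 5/4, a square-root branch point, modulus 5/4.
Branch term (-12/17)*sqrt(1 - θ/(-6)): its argument vanishes at θ = -6, a square-root branch point, modulus 6.
The radius of convergence is the smallest modulus among the singular points: 5/4.
List the singular points by increasing real part (a conjugate pair: the negative imaginary part first).


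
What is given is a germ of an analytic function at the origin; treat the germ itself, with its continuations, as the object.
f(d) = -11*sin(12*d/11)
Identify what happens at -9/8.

The point is a regular point.

There is no denominator, hence no pole anywhere.
The factor sin(12*d/11) is entire.
So the germ continues analytically to -9/8.


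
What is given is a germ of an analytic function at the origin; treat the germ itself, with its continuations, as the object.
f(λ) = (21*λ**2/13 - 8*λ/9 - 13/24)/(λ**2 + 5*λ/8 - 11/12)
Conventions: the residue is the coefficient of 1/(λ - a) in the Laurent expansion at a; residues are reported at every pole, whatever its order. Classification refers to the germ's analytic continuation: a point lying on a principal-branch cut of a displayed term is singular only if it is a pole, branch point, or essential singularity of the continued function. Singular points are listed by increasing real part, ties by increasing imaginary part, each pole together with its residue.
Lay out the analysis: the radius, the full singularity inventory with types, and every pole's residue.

Radius of convergence at 0: -5/16 + (1/48)*sqrt(2337).
At -5/16 - (1/48)*sqrt(2337): a pole of order 1; residue -1777/1872 - (22949/1458288)*sqrt(2337).
At -5/16 + (1/48)*sqrt(2337): a pole of order 1; residue -1777/1872 + (22949/1458288)*sqrt(2337).


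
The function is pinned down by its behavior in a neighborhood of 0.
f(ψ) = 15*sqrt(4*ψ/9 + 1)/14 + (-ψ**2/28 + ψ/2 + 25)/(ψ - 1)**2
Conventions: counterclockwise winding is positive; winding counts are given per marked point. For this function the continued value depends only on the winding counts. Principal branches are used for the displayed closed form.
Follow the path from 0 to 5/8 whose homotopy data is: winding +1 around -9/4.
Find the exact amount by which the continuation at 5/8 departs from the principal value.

The rational part is single-valued and drops out of the difference; each branch term changes only by its own monodromy.
(15/14)*sqrt(1 - ψ/(-9/4)): winding +1 is odd, the square root flips sign, contributing -2*(15/14)*sqrt(1 - (5/8)/(-9/4)) = -2*(15/14)*sqrt(23/18) = -(5/14)*sqrt(46).
Summing the contributions at ψ = 5/8 gives -(5/14)*sqrt(46).

Continued minus principal equals -(5/14)*sqrt(46).


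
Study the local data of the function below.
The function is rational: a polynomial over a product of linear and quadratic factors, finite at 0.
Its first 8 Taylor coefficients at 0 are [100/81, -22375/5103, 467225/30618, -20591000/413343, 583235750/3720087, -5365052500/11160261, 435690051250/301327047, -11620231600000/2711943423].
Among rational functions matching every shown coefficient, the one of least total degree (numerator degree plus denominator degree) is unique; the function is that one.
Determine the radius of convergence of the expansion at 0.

The radius of convergence is -1 + (1/10)*sqrt(190).

No rational of total degree below 6 reproduces all 8 coefficients; solving the [2/4] Pade equations on them gives f(η) = (-17*η**2/24 + 25*η/28 + 1)/(η**2 - 2*η - 9/10)**2, whose expansion matches every shown term.
Denominator factor (η**2 - 2*η - 9/10)^2: discriminant 38/5, real irrational roots 1 + (1/10)*sqrt(190) and 1 - (1/10)*sqrt(190); poles of order 2, moduli 1 + (1/10)*sqrt(190) and -1 + (1/10)*sqrt(190).
The radius of convergence is the smallest modulus among the singular points: -1 + (1/10)*sqrt(190).


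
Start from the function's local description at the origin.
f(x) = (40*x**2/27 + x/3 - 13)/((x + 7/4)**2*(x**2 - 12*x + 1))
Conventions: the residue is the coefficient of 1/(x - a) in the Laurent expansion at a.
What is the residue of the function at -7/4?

At the order-2 pole -7/4 set g(x) = (x - (-7/4))^2*f(x) = (40*x**2/27 + x/3 - 13)/(x**2 - 12*x + 1).
Order-2 pole: residue = g'(a); g'(-7/4) = -1809680/4341627, so the residue is -1809680/4341627.

The residue is -1809680/4341627.


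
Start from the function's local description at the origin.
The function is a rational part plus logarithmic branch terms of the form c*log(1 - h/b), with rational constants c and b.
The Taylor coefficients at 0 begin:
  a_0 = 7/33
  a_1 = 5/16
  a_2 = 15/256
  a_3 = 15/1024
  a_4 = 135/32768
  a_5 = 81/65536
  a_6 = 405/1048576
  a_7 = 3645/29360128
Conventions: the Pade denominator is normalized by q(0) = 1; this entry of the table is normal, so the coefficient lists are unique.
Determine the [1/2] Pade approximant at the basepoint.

The Pade approximant has numerator coefficients [7/33, 6961/25344]; denominator coefficients [1, -137/768, -55/4096].

Taylor coefficients needed (read off): a_0 = 7/33, a_1 = 5/16, a_2 = 15/256, a_3 = 15/1024.
Write the denominator as Q(h) = 1 + q1*h + q2*h^2. Requiring Q*f - P = O(h^4) with deg P <= 1 kills the coefficients of h^2..h^3 in Q*f:
  h^2: a_2 + q1*a_1 + q2*a_0 = 0, i.e. 15/256 + (5/16)*q1 + (7/33)*q2 = 0.
  h^3: a_3 + q1*a_2 + q2*a_1 = 0, i.e. 15/1024 + (15/256)*q1 + (5/16)*q2 = 0.
Solving this linear system: q1 = -137/768, q2 = -55/4096.
The numerator is Q*f truncated at degree 1: P0 = a_0 = 7/33; P1 = a_1 + q1*a_0 = 6961/25344.


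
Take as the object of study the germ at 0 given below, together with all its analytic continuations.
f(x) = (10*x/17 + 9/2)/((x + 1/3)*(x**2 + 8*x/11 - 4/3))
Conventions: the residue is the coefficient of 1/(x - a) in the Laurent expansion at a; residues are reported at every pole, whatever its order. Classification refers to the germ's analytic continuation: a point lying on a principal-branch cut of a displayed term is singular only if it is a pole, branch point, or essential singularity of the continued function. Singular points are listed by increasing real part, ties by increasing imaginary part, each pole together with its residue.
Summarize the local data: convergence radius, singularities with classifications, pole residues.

Radius of convergence at 0: 1/3.
At -4/11 - (2/33)*sqrt(399): a pole of order 1; residue 14487/9860 - (5247/374680)*sqrt(399).
At -1/3: a pole of order 1; residue -14487/4930.
At -4/11 + (2/33)*sqrt(399): a pole of order 1; residue 14487/9860 + (5247/374680)*sqrt(399).


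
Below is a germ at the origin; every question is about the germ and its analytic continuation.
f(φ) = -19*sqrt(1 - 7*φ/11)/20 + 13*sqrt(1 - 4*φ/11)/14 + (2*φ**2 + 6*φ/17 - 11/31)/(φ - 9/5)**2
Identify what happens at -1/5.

Denominator factors: φ - 9/5 = -2 at φ = -1/5 — none vanishes.
Branch term sqrt(1 - φ/(11/4)): argument at -1/5 is 59/55, nonzero, so -1/5 is not its branch point (a point on a principal cut is still regular for the continued germ).
Branch term sqrt(1 - φ/(11/7)): argument at -1/5 is 62/55, nonzero, so -1/5 is not its branch point (a point on a principal cut is still regular for the continued germ).
So the germ continues analytically to -1/5.

The point is a regular point.


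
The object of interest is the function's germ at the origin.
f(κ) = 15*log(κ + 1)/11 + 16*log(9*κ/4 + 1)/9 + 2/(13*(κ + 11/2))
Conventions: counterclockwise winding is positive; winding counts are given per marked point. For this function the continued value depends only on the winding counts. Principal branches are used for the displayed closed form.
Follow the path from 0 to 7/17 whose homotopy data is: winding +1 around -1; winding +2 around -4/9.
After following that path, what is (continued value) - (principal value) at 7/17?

The rational part is single-valued and drops out of the difference; each branch term changes only by its own monodromy.
(15/11)*log(1 - κ/(-1)): each positive loop around -1 adds 2*pi*i to the log, so winding +1 contributes (15/11)*(1)*2*pi*i = (30/11)*pi*i.
(16/9)*log(1 - κ/(-4/9)): each positive loop around -4/9 adds 2*pi*i to the log, so winding +2 contributes (16/9)*(2)*2*pi*i = (64/9)*pi*i.
Summing the contributions at κ = 7/17 gives (974/99)*pi*i.

Continued minus principal equals (974/99)*pi*i.


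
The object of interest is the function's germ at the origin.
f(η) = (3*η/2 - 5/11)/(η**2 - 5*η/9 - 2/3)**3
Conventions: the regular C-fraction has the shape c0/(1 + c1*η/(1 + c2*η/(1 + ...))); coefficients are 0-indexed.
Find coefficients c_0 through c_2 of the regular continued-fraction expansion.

The regular C-fraction coefficients are [135/88, 29/5, -173/60].

Taylor coefficients (expand at 0): a_0 = 135/88, a_1 = -783/88, a_2 = 9135/352.
c0 = a_0 = 135/88. Peel one level at a time: if S = 1 + c*η/S' with S'(0) = 1, then c is the η-coefficient of S and S' = c*η/(S - 1).
S_1 = c0/f = 1 + (29/5)*η + (5017/300)*η^2 + ...; c1 = 29/5.
S_2 = c1*η/(S_1 - 1) = 1 + (-173/60)*η + ...; c2 = -173/60.


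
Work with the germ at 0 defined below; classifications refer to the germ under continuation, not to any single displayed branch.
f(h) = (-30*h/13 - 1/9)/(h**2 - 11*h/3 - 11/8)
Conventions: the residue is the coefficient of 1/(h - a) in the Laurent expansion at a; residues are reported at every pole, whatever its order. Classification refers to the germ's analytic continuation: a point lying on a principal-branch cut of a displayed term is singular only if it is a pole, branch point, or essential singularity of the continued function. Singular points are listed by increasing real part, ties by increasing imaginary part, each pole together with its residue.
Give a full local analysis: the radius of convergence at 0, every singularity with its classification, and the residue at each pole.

Radius of convergence at 0: -11/6 + (1/12)*sqrt(682).
At 11/6 - (1/12)*sqrt(682): a pole of order 1; residue -15/13 + (508/13299)*sqrt(682).
At 11/6 + (1/12)*sqrt(682): a pole of order 1; residue -15/13 - (508/13299)*sqrt(682).

Denominator factor (h**2 - 11*h/3 - 11/8): discriminant 341/18, real irrational roots 11/6 + (1/12)*sqrt(682) and 11/6 - (1/12)*sqrt(682); poles of order 1, moduli 11/6 + (1/12)*sqrt(682) and -11/6 + (1/12)*sqrt(682).
The radius of convergence is the smallest modulus among the singular points: -11/6 + (1/12)*sqrt(682).
The factor h**2 - 11*h/3 - 11/8 splits as (h - a)(h - a') with a = 11/6 - (1/12)*sqrt(682), a' = 11/6 + (1/12)*sqrt(682). At the order-1 pole a set g(h) = (h - a)*f(h) = [-30*h/13 - 1/9] / (h - a').
Simple pole: residue = g(a) at a = 11/6 - (1/12)*sqrt(682), which is -15/13 + (508/13299)*sqrt(682).
The factor h**2 - 11*h/3 - 11/8 splits as (h - a)(h - a') with a = 11/6 + (1/12)*sqrt(682), a' = 11/6 - (1/12)*sqrt(682). At the order-1 pole a set g(h) = (h - a)*f(h) = [-30*h/13 - 1/9] / (h - a').
Simple pole: residue = g(a) at a = 11/6 + (1/12)*sqrt(682), which is -15/13 - (508/13299)*sqrt(682).
List the singular points by increasing real part (a conjugate pair: the negative imaginary part first).


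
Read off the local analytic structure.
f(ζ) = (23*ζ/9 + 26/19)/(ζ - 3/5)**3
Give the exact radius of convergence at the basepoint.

The radius of convergence is 3/5.

Denominator factor (ζ - 3/5)^3: pole of order 3 at 3/5, modulus 3/5.
The radius of convergence is the smallest modulus among the singular points: 3/5.


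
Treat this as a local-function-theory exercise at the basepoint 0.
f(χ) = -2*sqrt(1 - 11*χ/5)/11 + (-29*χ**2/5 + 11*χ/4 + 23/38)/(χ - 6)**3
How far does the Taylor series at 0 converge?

Denominator factor (χ - 6)^3: pole of order 3 at 6, modulus 6.
Branch term (-2/11)*sqrt(1 - χ/(5/11)): its argument vanishes at χ = 5/11, a square-root branch point, modulus 5/11.
The radius of convergence is the smallest modulus among the singular points: 5/11.

The radius of convergence is 5/11.


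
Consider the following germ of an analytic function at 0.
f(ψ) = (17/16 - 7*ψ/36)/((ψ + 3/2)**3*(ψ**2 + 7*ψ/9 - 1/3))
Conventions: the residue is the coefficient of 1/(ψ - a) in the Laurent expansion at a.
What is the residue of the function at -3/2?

The residue is 83165/6561.

At the order-3 pole -3/2 set g(ψ) = (ψ - (-3/2))^3*f(ψ) = (17/16 - 7*ψ/36)/(ψ**2 + 7*ψ/9 - 1/3).
Order-3 pole: residue = g''(a)/2; g''(-3/2) = 166330/6561, so the residue is 83165/6561.


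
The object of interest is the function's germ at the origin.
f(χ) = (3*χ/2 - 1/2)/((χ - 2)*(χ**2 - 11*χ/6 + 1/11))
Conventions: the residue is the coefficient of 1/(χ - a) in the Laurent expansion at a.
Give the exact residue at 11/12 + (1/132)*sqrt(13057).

The residue is -165/56 - (1641/66472)*sqrt(13057).

The factor χ**2 - 11*χ/6 + 1/11 splits as (χ - a)(χ - a') with a = 11/12 + (1/132)*sqrt(13057), a' = 11/12 - (1/132)*sqrt(13057). At the order-1 pole a set g(χ) = (χ - a)*f(χ) = [(3*χ/2 - 1/2)/(χ - 2)] / (χ - a').
Simple pole: residue = g(a) at a = 11/12 + (1/132)*sqrt(13057), which is -165/56 - (1641/66472)*sqrt(13057).


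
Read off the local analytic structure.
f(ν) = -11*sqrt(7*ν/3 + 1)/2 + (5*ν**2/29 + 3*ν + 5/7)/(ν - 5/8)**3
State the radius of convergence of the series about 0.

Denominator factor (ν - 5/8)^3: pole of order 3 at 5/8, modulus 5/8.
Branch term (-11/2)*sqrt(1 - ν/(-3/7)): its argument vanishes at ν = -3/7, a square-root branch point, modulus 3/7.
The radius of convergence is the smallest modulus among the singular points: 3/7.

The radius of convergence is 3/7.


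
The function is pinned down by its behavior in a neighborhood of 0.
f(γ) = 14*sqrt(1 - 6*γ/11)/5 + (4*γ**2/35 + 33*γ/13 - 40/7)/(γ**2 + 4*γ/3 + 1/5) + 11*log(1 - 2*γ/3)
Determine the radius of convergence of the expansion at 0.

The radius of convergence is 2/3 - (1/15)*sqrt(55).

Denominator factor (γ**2 + 4*γ/3 + 1/5): discriminant 44/45, real irrational roots -2/3 + (1/15)*sqrt(55) and -2/3 - (1/15)*sqrt(55); poles of order 1, moduli 2/3 - (1/15)*sqrt(55) and 2/3 + (1/15)*sqrt(55).
Branch term (11)*log(1 - γ/(3/2)): its argument vanishes at γ = 3/2, a logarithmic branch point, modulus 3/2.
Branch term (14/5)*sqrt(1 - γ/(11/6)): its argument vanishes at γ = 11/6, a square-root branch point, modulus 11/6.
The radius of convergence is the smallest modulus among the singular points: 2/3 - (1/15)*sqrt(55).


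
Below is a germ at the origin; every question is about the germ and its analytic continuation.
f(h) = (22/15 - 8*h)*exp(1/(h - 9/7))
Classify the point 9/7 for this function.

The exponent 1/(h - (9/7)) has a pole at 9/7, so exp(1/(h - (9/7))) takes every nonzero value near it: an essential singularity (not a pole of any order).

The point is an essential singularity.


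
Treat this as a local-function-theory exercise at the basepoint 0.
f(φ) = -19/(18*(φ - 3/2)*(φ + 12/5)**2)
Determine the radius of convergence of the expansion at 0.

The radius of convergence is 3/2.

Denominator factor (φ + 12/5)^2: pole of order 2 at -12/5, modulus 12/5.
Denominator factor (φ - 3/2): pole of order 1 at 3/2, modulus 3/2.
The radius of convergence is the smallest modulus among the singular points: 3/2.


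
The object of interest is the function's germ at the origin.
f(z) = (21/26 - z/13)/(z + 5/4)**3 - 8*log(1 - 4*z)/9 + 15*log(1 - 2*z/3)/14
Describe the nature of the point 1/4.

The point is a logarithmic branch point.

The term (-8/9)*log(1 - z/(1/4)) has argument 1 - 1/4/(1/4) = 0 at 1/4: a logarithmic (infinitely-sheeted) branch point; the remaining terms are analytic or single-valued there.


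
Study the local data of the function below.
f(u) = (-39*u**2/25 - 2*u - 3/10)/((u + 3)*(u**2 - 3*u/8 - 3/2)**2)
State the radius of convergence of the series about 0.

Denominator factor (u**2 - 3*u/8 - 3/2)^2: discriminant 393/64, real irrational roots 3/16 + (1/16)*sqrt(393) and 3/16 - (1/16)*sqrt(393); poles of order 2, moduli 3/16 + (1/16)*sqrt(393) and -3/16 + (1/16)*sqrt(393).
Denominator factor (u + 3): pole of order 1 at -3, modulus 3.
The radius of convergence is the smallest modulus among the singular points: -3/16 + (1/16)*sqrt(393).

The radius of convergence is -3/16 + (1/16)*sqrt(393).


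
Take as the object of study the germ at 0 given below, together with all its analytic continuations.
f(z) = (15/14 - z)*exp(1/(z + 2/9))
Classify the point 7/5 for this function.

The point is a regular point.

There is no denominator, hence no pole anywhere.
The essential point of exp(1/(z - (-2/9))) is -2/9, not 7/5.
So the germ continues analytically to 7/5.


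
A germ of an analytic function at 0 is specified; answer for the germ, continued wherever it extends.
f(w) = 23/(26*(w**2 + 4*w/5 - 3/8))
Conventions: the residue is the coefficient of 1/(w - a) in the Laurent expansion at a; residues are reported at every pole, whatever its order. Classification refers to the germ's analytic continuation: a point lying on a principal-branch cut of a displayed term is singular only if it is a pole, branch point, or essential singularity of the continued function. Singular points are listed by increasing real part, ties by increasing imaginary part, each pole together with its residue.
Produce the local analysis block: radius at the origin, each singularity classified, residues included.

Radius of convergence at 0: -2/5 + (1/20)*sqrt(214).
At -2/5 - (1/20)*sqrt(214): a pole of order 1; residue -(115/2782)*sqrt(214).
At -2/5 + (1/20)*sqrt(214): a pole of order 1; residue (115/2782)*sqrt(214).

Denominator factor (w**2 + 4*w/5 - 3/8): discriminant 107/50, real irrational roots -2/5 + (1/20)*sqrt(214) and -2/5 - (1/20)*sqrt(214); poles of order 1, moduli -2/5 + (1/20)*sqrt(214) and 2/5 + (1/20)*sqrt(214).
The radius of convergence is the smallest modulus among the singular points: -2/5 + (1/20)*sqrt(214).
The factor w**2 + 4*w/5 - 3/8 splits as (w - a)(w - a') with a = -2/5 - (1/20)*sqrt(214), a' = -2/5 + (1/20)*sqrt(214). At the order-1 pole a set g(w) = (w - a)*f(w) = [23/26] / (w - a').
Simple pole: residue = g(a) at a = -2/5 - (1/20)*sqrt(214), which is -(115/2782)*sqrt(214).
The factor w**2 + 4*w/5 - 3/8 splits as (w - a)(w - a') with a = -2/5 + (1/20)*sqrt(214), a' = -2/5 - (1/20)*sqrt(214). At the order-1 pole a set g(w) = (w - a)*f(w) = [23/26] / (w - a').
Simple pole: residue = g(a) at a = -2/5 + (1/20)*sqrt(214), which is (115/2782)*sqrt(214).
List the singular points by increasing real part (a conjugate pair: the negative imaginary part first).


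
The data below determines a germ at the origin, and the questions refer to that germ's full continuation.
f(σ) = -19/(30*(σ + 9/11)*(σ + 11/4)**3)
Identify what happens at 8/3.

Denominator factors: σ + 9/11 = 115/33 at σ = 8/3; σ + 11/4 = 65/12 at σ = 8/3 — none vanishes.
So the germ continues analytically to 8/3.

The point is a regular point.


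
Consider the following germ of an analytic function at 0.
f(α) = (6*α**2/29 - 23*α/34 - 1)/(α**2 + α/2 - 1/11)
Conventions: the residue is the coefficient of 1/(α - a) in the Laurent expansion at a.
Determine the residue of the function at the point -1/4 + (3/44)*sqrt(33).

The residue is -769/1972 - (34109/195228)*sqrt(33).

The factor α**2 + α/2 - 1/11 splits as (α - a)(α - a') with a = -1/4 + (3/44)*sqrt(33), a' = -1/4 - (3/44)*sqrt(33). At the order-1 pole a set g(α) = (α - a)*f(α) = [6*α**2/29 - 23*α/34 - 1] / (α - a').
Simple pole: residue = g(a) at a = -1/4 + (3/44)*sqrt(33), which is -769/1972 - (34109/195228)*sqrt(33).


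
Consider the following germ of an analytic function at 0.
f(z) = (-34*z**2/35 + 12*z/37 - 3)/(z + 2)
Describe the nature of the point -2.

The point is a pole of order 1.

The denominator factor z + 2 vanishes at -2 and appears to the power 1; the numerator there equals -9757/1295, nonzero, and no other factor vanishes.
Hence a pole whose order is the multiplicity, 1.


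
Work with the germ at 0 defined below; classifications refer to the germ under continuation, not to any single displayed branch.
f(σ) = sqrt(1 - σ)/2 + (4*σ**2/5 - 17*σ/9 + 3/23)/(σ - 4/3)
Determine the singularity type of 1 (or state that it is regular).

The term (1/2)*sqrt(1 - σ/(1)) has argument 1 - 1/(1) = 0 at 1: a square-root (algebraic, two-sheeted) branch point; the remaining terms are analytic or single-valued there.

The point is an algebraic (square-root) branch point.


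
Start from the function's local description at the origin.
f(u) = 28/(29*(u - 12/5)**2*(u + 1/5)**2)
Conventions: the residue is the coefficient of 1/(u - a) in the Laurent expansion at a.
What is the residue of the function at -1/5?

At the order-2 pole -1/5 set g(u) = (u - (-1/5))^2*f(u) = 28/(29*(u - 12/5)**2).
Order-2 pole: residue = g'(a); g'(-1/5) = 7000/63713, so the residue is 7000/63713.

The residue is 7000/63713.
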